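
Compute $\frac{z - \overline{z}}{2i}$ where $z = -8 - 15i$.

z - conjugate(z) = 2bi
(z - conjugate(z))/(2i) = 2bi/(2i) = b = -15


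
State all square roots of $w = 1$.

|w| = 1, arg(w) = 0°
Root modulus = 1^(1/2) = 1
Root arguments: θ_k = (0° + 360°k)/2 for k = 0, 1, ..., 1
Roots: 1, -1


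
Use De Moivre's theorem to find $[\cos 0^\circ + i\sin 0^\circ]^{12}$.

By De Moivre: z^n = r^n(cos(nθ) + i sin(nθ))
= 1^12(cos(12*0°) + i sin(12*0°))
= 1(cos 0° + i sin 0°)
= 1


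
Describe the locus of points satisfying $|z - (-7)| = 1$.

|z - z0| = r describes a circle centered at z0 with radius r
Here z0 = -7 and r = 1
Locus: Circle centered at (-7, 0) with radius 1


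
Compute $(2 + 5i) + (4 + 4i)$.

(2 + 4) + (5 + 4)i = 6 + 9i


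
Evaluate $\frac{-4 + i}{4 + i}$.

Multiply numerator and denominator by conjugate (4 - i):
= (-4 + i)(4 - i) / (4^2 + 1^2)
= (-15 + 8i) / 17
= -15/17 + (8/17)i


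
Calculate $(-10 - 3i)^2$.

(a + bi)^2 = a^2 - b^2 + 2abi
= (-10)^2 - (-3)^2 + 2*(-10)*(-3)i
= 91 + 60i


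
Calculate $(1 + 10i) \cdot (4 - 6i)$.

(a1*a2 - b1*b2) + (a1*b2 + b1*a2)i
= (4 - (-60)) + (-6 + 40)i
= 64 + 34i


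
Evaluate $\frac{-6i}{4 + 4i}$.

Multiply numerator and denominator by conjugate (4 - 4i):
= (-6i)(4 - 4i) / (4^2 + 4^2)
= (-24 - 24i) / 32
Divide through by 8: (-3 - 3i) / 4
= -3/4 - (3/4)i


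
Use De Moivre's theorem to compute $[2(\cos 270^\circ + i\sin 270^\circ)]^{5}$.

By De Moivre: z^n = r^n(cos(nθ) + i sin(nθ))
= 2^5(cos(5*270°) + i sin(5*270°))
= 32(cos 270° + i sin 270°)
= -32i


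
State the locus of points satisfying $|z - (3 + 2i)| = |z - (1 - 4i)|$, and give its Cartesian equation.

|z - z1| = |z - z2| means z is equidistant from z1 and z2,
i.e. the perpendicular bisector of the segment from (3, 2) to (1, -4) (midpoint (2, -1)).
With z = x + yi, square both sides:
(x - 3)^2 + (y - 2)^2 = (x - 1)^2 + (y - (-4))^2
The x^2 and y^2 terms cancel: -4x + (-12)y = 17 - 13 = 4
Simplify: x + 3y = -1
Locus: Perpendicular bisector of the segment from (3, 2) to (1, -4): the line x + 3y = -1


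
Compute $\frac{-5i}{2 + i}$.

Multiply numerator and denominator by conjugate (2 - i):
= (-5i)(2 - i) / (2^2 + 1^2)
= (-5 - 10i) / 5
= -1 - 2i


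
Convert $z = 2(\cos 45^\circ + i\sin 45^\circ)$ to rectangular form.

a = r cos θ = 2 * sqrt(2)/2 = sqrt(2)
b = r sin θ = 2 * sqrt(2)/2 = sqrt(2)
z = sqrt(2) + sqrt(2)i


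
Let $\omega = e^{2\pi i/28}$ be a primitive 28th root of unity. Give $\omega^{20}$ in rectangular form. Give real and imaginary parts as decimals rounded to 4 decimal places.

ω^20 = e^(2πi·20/28) = e^(i·10π/7)
= cos(10π/7) + i sin(10π/7)
= -0.2225 - 0.9749i


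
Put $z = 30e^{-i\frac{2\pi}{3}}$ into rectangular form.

a = r cos θ = 30 * -1/2 = -15
b = r sin θ = 30 * -sqrt(3)/2 = -15*sqrt(3)
z = -15 - 15*sqrt(3)i


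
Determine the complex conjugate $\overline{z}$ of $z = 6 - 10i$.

If z = a + bi, then conjugate(z) = a - bi
conjugate(6 - 10i) = 6 + 10i


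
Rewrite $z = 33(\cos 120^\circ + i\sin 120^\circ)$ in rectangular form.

a = r cos θ = 33 * -1/2 = -33/2
b = r sin θ = 33 * sqrt(3)/2 = 33*sqrt(3)/2
z = -33/2 + (33*sqrt(3)/2)i


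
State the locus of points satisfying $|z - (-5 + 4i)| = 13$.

|z - z0| = r describes a circle centered at z0 with radius r
Here z0 = -5 + 4i and r = 13
Locus: Circle centered at (-5, 4) with radius 13


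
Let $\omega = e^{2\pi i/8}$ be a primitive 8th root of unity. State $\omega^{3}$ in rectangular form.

ω^3 = e^(2πi·3/8) = e^(i·3π/4)
= cos(3π/4) + i sin(3π/4)
= -sqrt(2)/2 + (sqrt(2)/2)i


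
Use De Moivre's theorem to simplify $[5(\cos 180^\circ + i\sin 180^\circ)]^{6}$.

By De Moivre: z^n = r^n(cos(nθ) + i sin(nθ))
= 5^6(cos(6*180°) + i sin(6*180°))
= 15625(cos 0° + i sin 0°)
= 15625


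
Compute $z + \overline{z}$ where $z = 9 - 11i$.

z + conjugate(z) = (a + bi) + (a - bi) = 2a
= 2 * 9 = 18


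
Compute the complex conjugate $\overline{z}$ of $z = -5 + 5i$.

If z = a + bi, then conjugate(z) = a - bi
conjugate(-5 + 5i) = -5 - 5i


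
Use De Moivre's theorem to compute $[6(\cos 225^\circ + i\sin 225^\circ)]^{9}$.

By De Moivre: z^n = r^n(cos(nθ) + i sin(nθ))
= 6^9(cos(9*225°) + i sin(9*225°))
= 10077696(cos 225° + i sin 225°)
= -5038848*sqrt(2) - 5038848*sqrt(2)i


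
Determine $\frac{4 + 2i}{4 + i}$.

Multiply numerator and denominator by conjugate (4 - i):
= (4 + 2i)(4 - i) / (4^2 + 1^2)
= (18 + 4i) / 17
= 18/17 + (4/17)i


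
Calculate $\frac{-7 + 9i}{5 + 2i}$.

Multiply numerator and denominator by conjugate (5 - 2i):
= (-7 + 9i)(5 - 2i) / (5^2 + 2^2)
= (-17 + 59i) / 29
= -17/29 + (59/29)i


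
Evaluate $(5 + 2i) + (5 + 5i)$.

(5 + 5) + (2 + 5)i = 10 + 7i


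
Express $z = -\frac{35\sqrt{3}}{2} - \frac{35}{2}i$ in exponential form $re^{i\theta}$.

r = |z| = sqrt((-35*sqrt(3)/2)^2 + (-35/2)^2) = sqrt(3675/4 + 1225/4) = sqrt(1225) = 35
θ = arctan(b/a) = arctan(-17.5/-30.3109) (quadrant-adjusted) = 210° = 7π/6
z = 35e^(i*7π/6)


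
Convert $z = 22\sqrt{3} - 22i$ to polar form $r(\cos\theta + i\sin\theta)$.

r = |z| = sqrt(a^2 + b^2) = sqrt((22*sqrt(3))^2 + (-22)^2) = sqrt(1452 + 484) = sqrt(1936) = 44
θ = arctan(b/a) = arctan(-22/38.1051) (quadrant-adjusted) = 330°
z = 44(cos 330° + i sin 330°)


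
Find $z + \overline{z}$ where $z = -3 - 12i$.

z + conjugate(z) = (a + bi) + (a - bi) = 2a
= 2 * (-3) = -6


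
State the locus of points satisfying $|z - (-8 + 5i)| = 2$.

|z - z0| = r describes a circle centered at z0 with radius r
Here z0 = -8 + 5i and r = 2
Locus: Circle centered at (-8, 5) with radius 2


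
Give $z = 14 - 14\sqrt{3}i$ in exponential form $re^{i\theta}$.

r = |z| = sqrt((14)^2 + (-14*sqrt(3))^2) = sqrt(196 + 588) = sqrt(784) = 28
θ = arctan(b/a) = arctan(-24.2487/14) (quadrant-adjusted) = -60° = -π/3
z = 28e^(-i*π/3)


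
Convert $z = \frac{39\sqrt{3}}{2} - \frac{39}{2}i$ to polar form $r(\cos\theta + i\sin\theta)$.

r = |z| = sqrt(a^2 + b^2) = sqrt((39*sqrt(3)/2)^2 + (-39/2)^2) = sqrt(4563/4 + 1521/4) = sqrt(1521) = 39
θ = arctan(b/a) = arctan(-19.5/33.775) (quadrant-adjusted) = 330°
z = 39(cos 330° + i sin 330°)


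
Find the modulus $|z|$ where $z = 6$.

|z| = sqrt(a^2 + b^2) = sqrt(6^2 + 0^2) = sqrt(36) = 6


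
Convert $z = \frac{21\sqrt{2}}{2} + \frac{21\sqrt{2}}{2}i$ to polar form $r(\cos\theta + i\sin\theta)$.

r = |z| = sqrt(a^2 + b^2) = sqrt((21*sqrt(2)/2)^2 + (21*sqrt(2)/2)^2) = sqrt(441/2 + 441/2) = sqrt(441) = 21
θ = arctan(b/a) = arctan(14.8492/14.8492) (quadrant-adjusted) = 45°
z = 21(cos 45° + i sin 45°)


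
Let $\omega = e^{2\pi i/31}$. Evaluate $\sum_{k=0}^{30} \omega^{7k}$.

Let ζ = ω^7 = e^(2πi·7/31). Since 31 ∤ 7, ζ ≠ 1.
Sum = Σ_{k=0}^{30} ζ^k = (ζ^31 - 1)/(ζ - 1) = (ω^{7·31} - 1)/(ζ - 1) = (1 - 1)/(ζ - 1) = 0


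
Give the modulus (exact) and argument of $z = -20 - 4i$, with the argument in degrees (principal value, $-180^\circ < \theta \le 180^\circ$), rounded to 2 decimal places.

|z| = sqrt((-20)^2 + (-4)^2) = sqrt(416)
arg(z) = arctan(b/a) = arctan(-4/-20) (quadrant-adjusted) = -168.69°


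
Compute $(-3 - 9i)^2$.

(a + bi)^2 = a^2 - b^2 + 2abi
= (-3)^2 - (-9)^2 + 2*(-3)*(-9)i
= -72 + 54i


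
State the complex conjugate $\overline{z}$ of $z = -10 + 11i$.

If z = a + bi, then conjugate(z) = a - bi
conjugate(-10 + 11i) = -10 - 11i


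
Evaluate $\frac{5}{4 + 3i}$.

Multiply numerator and denominator by conjugate (4 - 3i):
= (5)(4 - 3i) / (4^2 + 3^2)
= (20 - 15i) / 25
Divide through by 5: (4 - 3i) / 5
= 4/5 - (3/5)i


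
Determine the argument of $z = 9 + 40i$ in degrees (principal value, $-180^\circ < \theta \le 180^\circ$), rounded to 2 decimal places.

θ = arctan(b/a) = arctan(40/9) (quadrant-adjusted) = 77.32°


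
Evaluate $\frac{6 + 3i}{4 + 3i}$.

Multiply numerator and denominator by conjugate (4 - 3i):
= (6 + 3i)(4 - 3i) / (4^2 + 3^2)
= (33 - 6i) / 25
= 33/25 - (6/25)i


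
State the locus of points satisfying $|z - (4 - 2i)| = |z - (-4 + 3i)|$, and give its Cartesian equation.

|z - z1| = |z - z2| means z is equidistant from z1 and z2,
i.e. the perpendicular bisector of the segment from (4, -2) to (-4, 3) (midpoint (0, 1/2)).
With z = x + yi, square both sides:
(x - 4)^2 + (y - (-2))^2 = (x - (-4))^2 + (y - 3)^2
The x^2 and y^2 terms cancel: -16x + 10y = 25 - 20 = 5
Simplify: 16x - 10y = -5
Locus: Perpendicular bisector of the segment from (4, -2) to (-4, 3): the line 16x - 10y = -5


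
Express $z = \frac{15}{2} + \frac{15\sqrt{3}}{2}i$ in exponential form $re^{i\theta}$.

r = |z| = sqrt((15/2)^2 + (15*sqrt(3)/2)^2) = sqrt(225/4 + 675/4) = sqrt(225) = 15
θ = arctan(b/a) = arctan(12.9904/7.5) (quadrant-adjusted) = 60° = π/3
z = 15e^(i*π/3)


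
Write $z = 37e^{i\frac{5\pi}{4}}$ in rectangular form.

a = r cos θ = 37 * -sqrt(2)/2 = -37*sqrt(2)/2
b = r sin θ = 37 * -sqrt(2)/2 = -37*sqrt(2)/2
z = -37*sqrt(2)/2 - (37*sqrt(2)/2)i


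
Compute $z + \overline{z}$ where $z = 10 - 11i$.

z + conjugate(z) = (a + bi) + (a - bi) = 2a
= 2 * 10 = 20


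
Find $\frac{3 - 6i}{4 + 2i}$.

Multiply numerator and denominator by conjugate (4 - 2i):
= (3 - 6i)(4 - 2i) / (4^2 + 2^2)
= (-30i) / 20
Divide through by 10: (-3i) / 2
= 0 - (3/2)i


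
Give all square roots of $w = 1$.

|w| = 1, arg(w) = 0°
Root modulus = 1^(1/2) = 1
Root arguments: θ_k = (0° + 360°k)/2 for k = 0, 1, ..., 1
Roots: 1, -1


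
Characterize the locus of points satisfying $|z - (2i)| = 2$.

|z - z0| = r describes a circle centered at z0 with radius r
Here z0 = 2i and r = 2
Locus: Circle centered at (0, 2) with radius 2


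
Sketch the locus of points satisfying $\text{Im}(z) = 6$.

Im(z) = y where z = x + yi; the equation y = 6 is satisfied by all points with that y-coordinate
Locus: Horizontal line y = 6


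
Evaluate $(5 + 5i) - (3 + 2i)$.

(5 - 3) + (5 - 2)i = 2 + 3i


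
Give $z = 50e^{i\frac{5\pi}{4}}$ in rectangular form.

a = r cos θ = 50 * -sqrt(2)/2 = -25*sqrt(2)
b = r sin θ = 50 * -sqrt(2)/2 = -25*sqrt(2)
z = -25*sqrt(2) - 25*sqrt(2)i


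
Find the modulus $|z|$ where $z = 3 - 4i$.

|z| = sqrt(a^2 + b^2) = sqrt(3^2 + (-4)^2) = sqrt(25) = 5


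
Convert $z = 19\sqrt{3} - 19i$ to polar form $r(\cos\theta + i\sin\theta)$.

r = |z| = sqrt(a^2 + b^2) = sqrt((19*sqrt(3))^2 + (-19)^2) = sqrt(1083 + 361) = sqrt(1444) = 38
θ = arctan(b/a) = arctan(-19/32.909) (quadrant-adjusted) = 330°
z = 38(cos 330° + i sin 330°)


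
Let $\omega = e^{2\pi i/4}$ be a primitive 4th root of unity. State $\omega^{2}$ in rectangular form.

ω^2 = e^(2πi·2/4) = e^(i·1π)
= cos(1π) + i sin(1π)
= -1


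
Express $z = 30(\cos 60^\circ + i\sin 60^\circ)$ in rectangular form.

a = r cos θ = 30 * 1/2 = 15
b = r sin θ = 30 * sqrt(3)/2 = 15*sqrt(3)
z = 15 + 15*sqrt(3)i


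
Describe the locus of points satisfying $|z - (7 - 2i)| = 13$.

|z - z0| = r describes a circle centered at z0 with radius r
Here z0 = 7 - 2i and r = 13
Locus: Circle centered at (7, -2) with radius 13


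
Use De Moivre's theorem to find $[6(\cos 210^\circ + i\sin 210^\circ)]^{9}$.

By De Moivre: z^n = r^n(cos(nθ) + i sin(nθ))
= 6^9(cos(9*210°) + i sin(9*210°))
= 10077696(cos 90° + i sin 90°)
= 10077696i


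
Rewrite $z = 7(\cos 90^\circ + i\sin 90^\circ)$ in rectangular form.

a = r cos θ = 7 * 0 = 0
b = r sin θ = 7 * 1 = 7
z = 7i


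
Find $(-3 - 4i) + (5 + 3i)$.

(-3 + 5) + (-4 + 3)i = 2 - i


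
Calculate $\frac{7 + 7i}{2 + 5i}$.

Multiply numerator and denominator by conjugate (2 - 5i):
= (7 + 7i)(2 - 5i) / (2^2 + 5^2)
= (49 - 21i) / 29
= 49/29 - (21/29)i


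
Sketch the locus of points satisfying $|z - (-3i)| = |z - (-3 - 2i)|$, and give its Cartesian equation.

|z - z1| = |z - z2| means z is equidistant from z1 and z2,
i.e. the perpendicular bisector of the segment from (0, -3) to (-3, -2) (midpoint (-3/2, -5/2)).
With z = x + yi, square both sides:
(x - 0)^2 + (y - (-3))^2 = (x - (-3))^2 + (y - (-2))^2
The x^2 and y^2 terms cancel: -6x + 2y = 13 - 9 = 4
Simplify: 3x - y = -2
Locus: Perpendicular bisector of the segment from (0, -3) to (-3, -2): the line 3x - y = -2


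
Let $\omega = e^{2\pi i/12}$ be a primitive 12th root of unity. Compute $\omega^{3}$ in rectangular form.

ω^3 = e^(2πi·3/12) = e^(i·1π/2)
= cos(1π/2) + i sin(1π/2)
= i


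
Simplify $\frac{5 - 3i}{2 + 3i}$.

Multiply numerator and denominator by conjugate (2 - 3i):
= (5 - 3i)(2 - 3i) / (2^2 + 3^2)
= (1 - 21i) / 13
= 1/13 - (21/13)i


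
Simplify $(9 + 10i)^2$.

(a + bi)^2 = a^2 - b^2 + 2abi
= 9^2 - 10^2 + 2*9*10i
= -19 + 180i


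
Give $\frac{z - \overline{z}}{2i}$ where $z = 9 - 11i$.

z - conjugate(z) = 2bi
(z - conjugate(z))/(2i) = 2bi/(2i) = b = -11


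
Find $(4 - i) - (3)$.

(4 - 3) + (-1 - 0)i = 1 - i


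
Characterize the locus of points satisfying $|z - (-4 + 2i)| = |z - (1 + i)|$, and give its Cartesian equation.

|z - z1| = |z - z2| means z is equidistant from z1 and z2,
i.e. the perpendicular bisector of the segment from (-4, 2) to (1, 1) (midpoint (-3/2, 3/2)).
With z = x + yi, square both sides:
(x - (-4))^2 + (y - 2)^2 = (x - 1)^2 + (y - 1)^2
The x^2 and y^2 terms cancel: 10x + (-2)y = 2 - 20 = -18
Simplify: 5x - y = -9
Locus: Perpendicular bisector of the segment from (-4, 2) to (1, 1): the line 5x - y = -9


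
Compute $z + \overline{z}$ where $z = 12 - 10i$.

z + conjugate(z) = (a + bi) + (a - bi) = 2a
= 2 * 12 = 24


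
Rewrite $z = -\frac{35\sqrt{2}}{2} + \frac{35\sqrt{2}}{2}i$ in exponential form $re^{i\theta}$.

r = |z| = sqrt((-35*sqrt(2)/2)^2 + (35*sqrt(2)/2)^2) = sqrt(1225/2 + 1225/2) = sqrt(1225) = 35
θ = arctan(b/a) = arctan(24.7487/-24.7487) (quadrant-adjusted) = 135° = 3π/4
z = 35e^(i*3π/4)


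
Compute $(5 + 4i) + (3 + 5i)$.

(5 + 3) + (4 + 5)i = 8 + 9i


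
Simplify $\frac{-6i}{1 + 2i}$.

Multiply numerator and denominator by conjugate (1 - 2i):
= (-6i)(1 - 2i) / (1^2 + 2^2)
= (-12 - 6i) / 5
= -12/5 - (6/5)i


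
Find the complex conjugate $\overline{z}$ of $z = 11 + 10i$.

If z = a + bi, then conjugate(z) = a - bi
conjugate(11 + 10i) = 11 - 10i


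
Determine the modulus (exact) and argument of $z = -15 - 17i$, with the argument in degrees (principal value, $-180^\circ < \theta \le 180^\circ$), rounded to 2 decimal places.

|z| = sqrt((-15)^2 + (-17)^2) = sqrt(514)
arg(z) = arctan(b/a) = arctan(-17/-15) (quadrant-adjusted) = -131.42°


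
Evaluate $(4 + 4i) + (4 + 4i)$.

(4 + 4) + (4 + 4)i = 8 + 8i


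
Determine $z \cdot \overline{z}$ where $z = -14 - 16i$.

z * conjugate(z) = |z|^2 = a^2 + b^2
= (-14)^2 + (-16)^2 = 452


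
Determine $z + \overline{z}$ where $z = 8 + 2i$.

z + conjugate(z) = (a + bi) + (a - bi) = 2a
= 2 * 8 = 16


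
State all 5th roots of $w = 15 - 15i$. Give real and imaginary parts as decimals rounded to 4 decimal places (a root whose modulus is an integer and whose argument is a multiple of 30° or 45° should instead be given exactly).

|w| = sqrt(450) ≈ 21.213203, arg(w) = 315°
Root modulus = sqrt(450)^(1/5) ≈ 1.842134
Root arguments: θ_k = (315° + 360°k)/5 for k = 0, 1, ..., 4
Compute each root as (root modulus)(cos θ_k + i sin θ_k) using full-precision intermediates, then round to 4 decimal places.
Roots: 0.8363 + 1.6414i, -1.3026 + 1.3026i, -1.6414 - 0.8363i, 0.2882 - 1.8195i, 1.8195 - 0.2882i


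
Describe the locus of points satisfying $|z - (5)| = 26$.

|z - z0| = r describes a circle centered at z0 with radius r
Here z0 = 5 and r = 26
Locus: Circle centered at (5, 0) with radius 26


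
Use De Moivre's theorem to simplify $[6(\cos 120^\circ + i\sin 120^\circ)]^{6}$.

By De Moivre: z^n = r^n(cos(nθ) + i sin(nθ))
= 6^6(cos(6*120°) + i sin(6*120°))
= 46656(cos 0° + i sin 0°)
= 46656


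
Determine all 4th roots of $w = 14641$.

|w| = 14641, arg(w) = 0°
Root modulus = 14641^(1/4) = 11
Root arguments: θ_k = (0° + 360°k)/4 for k = 0, 1, ..., 3
Roots: 11, 11i, -11, -11i


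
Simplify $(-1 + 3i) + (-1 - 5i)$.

(-1 + (-1)) + (3 + (-5))i = -2 - 2i


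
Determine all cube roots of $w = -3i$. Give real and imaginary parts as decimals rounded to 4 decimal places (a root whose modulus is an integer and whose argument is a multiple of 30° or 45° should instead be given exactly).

|w| = 3, arg(w) = 270°
Root modulus = 3^(1/3) ≈ 1.442250
Root arguments: θ_k = (270° + 360°k)/3 for k = 0, 1, ..., 2
Compute each root as (root modulus)(cos θ_k + i sin θ_k) using full-precision intermediates, then round to 4 decimal places.
Roots: 1.4422i, -1.2490 - 0.7211i, 1.2490 - 0.7211i


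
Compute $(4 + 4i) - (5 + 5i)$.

(4 - 5) + (4 - 5)i = -1 - i


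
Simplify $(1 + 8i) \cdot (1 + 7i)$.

(a1*a2 - b1*b2) + (a1*b2 + b1*a2)i
= (1 - 56) + (7 + 8)i
= -55 + 15i


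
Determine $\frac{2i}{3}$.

Divisor is real, so divide each part by 3:
= 0 + (2/3)i


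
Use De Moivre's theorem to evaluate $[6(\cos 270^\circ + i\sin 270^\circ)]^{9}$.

By De Moivre: z^n = r^n(cos(nθ) + i sin(nθ))
= 6^9(cos(9*270°) + i sin(9*270°))
= 10077696(cos 270° + i sin 270°)
= -10077696i


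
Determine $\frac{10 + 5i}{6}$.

Divisor is real, so divide each part by 6:
= 5/3 + (5/6)i


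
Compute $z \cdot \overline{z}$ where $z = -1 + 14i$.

z * conjugate(z) = |z|^2 = a^2 + b^2
= (-1)^2 + 14^2 = 197


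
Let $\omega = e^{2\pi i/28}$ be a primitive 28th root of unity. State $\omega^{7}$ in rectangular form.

ω^7 = e^(2πi·7/28) = e^(i·1π/2)
= cos(1π/2) + i sin(1π/2)
= i


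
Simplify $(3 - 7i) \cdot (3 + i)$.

(a1*a2 - b1*b2) + (a1*b2 + b1*a2)i
= (9 - (-7)) + (3 + (-21))i
= 16 - 18i


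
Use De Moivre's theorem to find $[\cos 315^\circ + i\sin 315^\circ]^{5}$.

By De Moivre: z^n = r^n(cos(nθ) + i sin(nθ))
= 1^5(cos(5*315°) + i sin(5*315°))
= 1(cos 135° + i sin 135°)
= -sqrt(2)/2 + (sqrt(2)/2)i


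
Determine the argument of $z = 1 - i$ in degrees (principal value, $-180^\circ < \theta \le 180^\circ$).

θ = arctan(b/a) = arctan(-1/1) (quadrant-adjusted) = -45°


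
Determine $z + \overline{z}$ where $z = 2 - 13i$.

z + conjugate(z) = (a + bi) + (a - bi) = 2a
= 2 * 2 = 4


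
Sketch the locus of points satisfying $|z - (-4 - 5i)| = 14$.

|z - z0| = r describes a circle centered at z0 with radius r
Here z0 = -4 - 5i and r = 14
Locus: Circle centered at (-4, -5) with radius 14


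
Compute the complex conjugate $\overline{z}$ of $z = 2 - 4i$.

If z = a + bi, then conjugate(z) = a - bi
conjugate(2 - 4i) = 2 + 4i


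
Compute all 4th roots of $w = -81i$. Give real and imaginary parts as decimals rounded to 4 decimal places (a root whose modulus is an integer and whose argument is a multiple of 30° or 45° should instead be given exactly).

|w| = 81, arg(w) = 270°
Root modulus = 81^(1/4) = 3
Root arguments: θ_k = (270° + 360°k)/4 for k = 0, 1, ..., 3
Compute each root as (root modulus)(cos θ_k + i sin θ_k) using full-precision intermediates, then round to 4 decimal places.
Roots: 1.1481 + 2.7716i, -2.7716 + 1.1481i, -1.1481 - 2.7716i, 2.7716 - 1.1481i


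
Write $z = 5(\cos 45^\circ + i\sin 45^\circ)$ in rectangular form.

a = r cos θ = 5 * sqrt(2)/2 = 5*sqrt(2)/2
b = r sin θ = 5 * sqrt(2)/2 = 5*sqrt(2)/2
z = 5*sqrt(2)/2 + (5*sqrt(2)/2)i


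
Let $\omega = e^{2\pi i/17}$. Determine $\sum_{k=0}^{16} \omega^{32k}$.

Let ζ = ω^32 = e^(2πi·32/17). Since 17 ∤ 32, ζ ≠ 1.
Sum = Σ_{k=0}^{16} ζ^k = (ζ^17 - 1)/(ζ - 1) = (ω^{32·17} - 1)/(ζ - 1) = (1 - 1)/(ζ - 1) = 0


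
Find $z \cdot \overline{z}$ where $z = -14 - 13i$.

z * conjugate(z) = |z|^2 = a^2 + b^2
= (-14)^2 + (-13)^2 = 365


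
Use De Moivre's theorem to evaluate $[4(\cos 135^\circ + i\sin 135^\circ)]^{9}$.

By De Moivre: z^n = r^n(cos(nθ) + i sin(nθ))
= 4^9(cos(9*135°) + i sin(9*135°))
= 262144(cos 135° + i sin 135°)
= -131072*sqrt(2) + 131072*sqrt(2)i


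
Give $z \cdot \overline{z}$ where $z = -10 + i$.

z * conjugate(z) = |z|^2 = a^2 + b^2
= (-10)^2 + 1^2 = 101


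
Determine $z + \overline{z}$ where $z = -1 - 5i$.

z + conjugate(z) = (a + bi) + (a - bi) = 2a
= 2 * (-1) = -2


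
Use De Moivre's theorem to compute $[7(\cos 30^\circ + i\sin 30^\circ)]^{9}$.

By De Moivre: z^n = r^n(cos(nθ) + i sin(nθ))
= 7^9(cos(9*30°) + i sin(9*30°))
= 40353607(cos 270° + i sin 270°)
= -40353607i


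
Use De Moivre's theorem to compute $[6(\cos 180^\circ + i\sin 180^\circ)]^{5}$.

By De Moivre: z^n = r^n(cos(nθ) + i sin(nθ))
= 6^5(cos(5*180°) + i sin(5*180°))
= 7776(cos 180° + i sin 180°)
= -7776


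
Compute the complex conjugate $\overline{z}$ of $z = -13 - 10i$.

If z = a + bi, then conjugate(z) = a - bi
conjugate(-13 - 10i) = -13 + 10i


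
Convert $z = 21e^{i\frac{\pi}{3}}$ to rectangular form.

a = r cos θ = 21 * 1/2 = 21/2
b = r sin θ = 21 * sqrt(3)/2 = 21*sqrt(3)/2
z = 21/2 + (21*sqrt(3)/2)i


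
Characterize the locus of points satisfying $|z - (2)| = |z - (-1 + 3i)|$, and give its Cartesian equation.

|z - z1| = |z - z2| means z is equidistant from z1 and z2,
i.e. the perpendicular bisector of the segment from (2, 0) to (-1, 3) (midpoint (1/2, 3/2)).
With z = x + yi, square both sides:
(x - 2)^2 + (y - 0)^2 = (x - (-1))^2 + (y - 3)^2
The x^2 and y^2 terms cancel: -6x + 6y = 10 - 4 = 6
Simplify: x - y = -1
Locus: Perpendicular bisector of the segment from (2, 0) to (-1, 3): the line x - y = -1


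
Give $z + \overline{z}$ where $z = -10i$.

z + conjugate(z) = (a + bi) + (a - bi) = 2a
= 2 * 0 = 0


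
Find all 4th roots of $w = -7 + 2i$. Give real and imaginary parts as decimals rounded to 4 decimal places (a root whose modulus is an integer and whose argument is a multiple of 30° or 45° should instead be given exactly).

|w| = sqrt(53) ≈ 7.280110, arg(w) ≈ 164.054604°
Root modulus = sqrt(53)^(1/4) ≈ 1.642610
Root arguments: θ_k = (arg(w) + 360°k)/4 for k = 0, 1, ..., 3
Compute each root as (root modulus)(cos θ_k + i sin θ_k) using full-precision intermediates, then round to 4 decimal places.
Roots: 1.2394 + 1.0779i, -1.0779 + 1.2394i, -1.2394 - 1.0779i, 1.0779 - 1.2394i


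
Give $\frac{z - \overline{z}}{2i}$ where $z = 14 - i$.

z - conjugate(z) = 2bi
(z - conjugate(z))/(2i) = 2bi/(2i) = b = -1


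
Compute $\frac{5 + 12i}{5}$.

Divisor is real, so divide each part by 5:
= 1 + (12/5)i


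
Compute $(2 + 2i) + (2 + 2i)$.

(2 + 2) + (2 + 2)i = 4 + 4i


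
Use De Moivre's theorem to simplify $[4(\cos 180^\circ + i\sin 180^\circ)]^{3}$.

By De Moivre: z^n = r^n(cos(nθ) + i sin(nθ))
= 4^3(cos(3*180°) + i sin(3*180°))
= 64(cos 180° + i sin 180°)
= -64


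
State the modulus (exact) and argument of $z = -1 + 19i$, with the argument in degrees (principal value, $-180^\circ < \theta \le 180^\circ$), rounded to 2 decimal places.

|z| = sqrt((-1)^2 + 19^2) = sqrt(362)
arg(z) = arctan(b/a) = arctan(19/-1) (quadrant-adjusted) = 93.01°


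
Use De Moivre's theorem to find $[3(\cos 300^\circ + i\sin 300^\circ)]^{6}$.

By De Moivre: z^n = r^n(cos(nθ) + i sin(nθ))
= 3^6(cos(6*300°) + i sin(6*300°))
= 729(cos 0° + i sin 0°)
= 729


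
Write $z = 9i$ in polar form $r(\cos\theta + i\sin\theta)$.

r = |z| = sqrt(a^2 + b^2) = sqrt((0)^2 + (9)^2) = sqrt(0 + 81) = sqrt(81) = 9
a = 0 and b > 0, so z lies on the positive imaginary axis: θ = 90°
z = 9(cos 90° + i sin 90°)


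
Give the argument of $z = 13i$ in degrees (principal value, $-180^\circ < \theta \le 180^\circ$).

a = 0 and b > 0, so z lies on the positive imaginary axis: θ = 90°


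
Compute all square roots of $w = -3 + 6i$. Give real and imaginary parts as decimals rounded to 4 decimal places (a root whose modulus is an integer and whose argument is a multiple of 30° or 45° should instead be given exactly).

|w| = sqrt(45) ≈ 6.708204, arg(w) ≈ 116.565051°
Root modulus = sqrt(45)^(1/2) ≈ 2.590020
Root arguments: θ_k = (arg(w) + 360°k)/2 for k = 0, 1, ..., 1
Compute each root as (root modulus)(cos θ_k + i sin θ_k) using full-precision intermediates, then round to 4 decimal places.
Roots: 1.3617 + 2.2032i, -1.3617 - 2.2032i


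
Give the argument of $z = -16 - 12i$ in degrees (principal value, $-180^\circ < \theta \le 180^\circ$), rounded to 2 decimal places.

θ = arctan(b/a) = arctan(-12/-16) (quadrant-adjusted) = -143.13°


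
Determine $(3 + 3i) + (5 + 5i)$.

(3 + 5) + (3 + 5)i = 8 + 8i


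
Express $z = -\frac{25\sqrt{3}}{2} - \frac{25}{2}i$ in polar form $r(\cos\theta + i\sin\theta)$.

r = |z| = sqrt(a^2 + b^2) = sqrt((-25*sqrt(3)/2)^2 + (-25/2)^2) = sqrt(1875/4 + 625/4) = sqrt(625) = 25
θ = arctan(b/a) = arctan(-12.5/-21.6506) (quadrant-adjusted) = 210°
z = 25(cos 210° + i sin 210°)


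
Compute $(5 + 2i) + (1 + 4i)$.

(5 + 1) + (2 + 4)i = 6 + 6i


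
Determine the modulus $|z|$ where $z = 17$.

|z| = sqrt(a^2 + b^2) = sqrt(17^2 + 0^2) = sqrt(289) = 17


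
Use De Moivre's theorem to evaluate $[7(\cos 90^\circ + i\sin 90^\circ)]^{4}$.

By De Moivre: z^n = r^n(cos(nθ) + i sin(nθ))
= 7^4(cos(4*90°) + i sin(4*90°))
= 2401(cos 0° + i sin 0°)
= 2401


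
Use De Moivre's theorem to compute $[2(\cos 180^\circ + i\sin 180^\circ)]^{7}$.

By De Moivre: z^n = r^n(cos(nθ) + i sin(nθ))
= 2^7(cos(7*180°) + i sin(7*180°))
= 128(cos 180° + i sin 180°)
= -128


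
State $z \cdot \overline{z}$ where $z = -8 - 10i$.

z * conjugate(z) = |z|^2 = a^2 + b^2
= (-8)^2 + (-10)^2 = 164


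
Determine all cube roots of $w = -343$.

|w| = 343, arg(w) = 180°
Root modulus = 343^(1/3) = 7
Root arguments: θ_k = (180° + 360°k)/3 for k = 0, 1, ..., 2
Roots: 7/2 + (7*sqrt(3)/2)i, -7, 7/2 - (7*sqrt(3)/2)i


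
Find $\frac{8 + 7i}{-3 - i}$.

Multiply numerator and denominator by conjugate (-3 + i):
= (8 + 7i)(-3 + i) / ((-3)^2 + (-1)^2)
= (-31 - 13i) / 10
= -31/10 - (13/10)i


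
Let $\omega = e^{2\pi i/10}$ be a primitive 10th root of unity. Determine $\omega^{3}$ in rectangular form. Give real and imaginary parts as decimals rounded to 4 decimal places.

ω^3 = e^(2πi·3/10) = e^(i·3π/5)
= cos(3π/5) + i sin(3π/5)
= -0.3090 + 0.9511i


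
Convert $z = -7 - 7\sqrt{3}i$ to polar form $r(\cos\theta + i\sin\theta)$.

r = |z| = sqrt(a^2 + b^2) = sqrt((-7)^2 + (-7*sqrt(3))^2) = sqrt(49 + 147) = sqrt(196) = 14
θ = arctan(b/a) = arctan(-12.1244/-7) (quadrant-adjusted) = 240°
z = 14(cos 240° + i sin 240°)


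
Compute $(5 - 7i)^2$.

(a + bi)^2 = a^2 - b^2 + 2abi
= 5^2 - (-7)^2 + 2*5*(-7)i
= -24 - 70i


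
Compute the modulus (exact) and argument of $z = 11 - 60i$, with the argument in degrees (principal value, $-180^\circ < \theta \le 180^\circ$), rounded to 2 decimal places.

|z| = sqrt(11^2 + (-60)^2) = 61
arg(z) = arctan(b/a) = arctan(-60/11) (quadrant-adjusted) = -79.61°


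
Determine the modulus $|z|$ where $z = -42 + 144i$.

|z| = sqrt(a^2 + b^2) = sqrt((-42)^2 + 144^2) = sqrt(22500) = 150


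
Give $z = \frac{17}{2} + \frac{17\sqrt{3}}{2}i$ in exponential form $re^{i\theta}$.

r = |z| = sqrt((17/2)^2 + (17*sqrt(3)/2)^2) = sqrt(289/4 + 867/4) = sqrt(289) = 17
θ = arctan(b/a) = arctan(14.7224/8.5) (quadrant-adjusted) = 60° = π/3
z = 17e^(i*π/3)


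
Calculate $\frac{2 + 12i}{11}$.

Divisor is real, so divide each part by 11:
= 2/11 + (12/11)i


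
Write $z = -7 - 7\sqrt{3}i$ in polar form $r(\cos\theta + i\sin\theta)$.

r = |z| = sqrt(a^2 + b^2) = sqrt((-7)^2 + (-7*sqrt(3))^2) = sqrt(49 + 147) = sqrt(196) = 14
θ = arctan(b/a) = arctan(-12.1244/-7) (quadrant-adjusted) = 240°
z = 14(cos 240° + i sin 240°)


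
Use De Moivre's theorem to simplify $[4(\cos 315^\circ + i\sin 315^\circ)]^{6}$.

By De Moivre: z^n = r^n(cos(nθ) + i sin(nθ))
= 4^6(cos(6*315°) + i sin(6*315°))
= 4096(cos 90° + i sin 90°)
= 4096i


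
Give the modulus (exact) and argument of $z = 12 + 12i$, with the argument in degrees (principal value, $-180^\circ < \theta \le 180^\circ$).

|z| = sqrt(12^2 + 12^2) = sqrt(288)
arg(z) = arctan(b/a) = arctan(12/12) (quadrant-adjusted) = 45°


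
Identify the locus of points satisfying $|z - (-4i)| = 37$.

|z - z0| = r describes a circle centered at z0 with radius r
Here z0 = -4i and r = 37
Locus: Circle centered at (0, -4) with radius 37


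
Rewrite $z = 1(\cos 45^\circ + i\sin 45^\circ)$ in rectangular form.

a = r cos θ = 1 * sqrt(2)/2 = sqrt(2)/2
b = r sin θ = 1 * sqrt(2)/2 = sqrt(2)/2
z = sqrt(2)/2 + (sqrt(2)/2)i


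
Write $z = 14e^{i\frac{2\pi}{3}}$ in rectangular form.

a = r cos θ = 14 * -1/2 = -7
b = r sin θ = 14 * sqrt(3)/2 = 7*sqrt(3)
z = -7 + 7*sqrt(3)i


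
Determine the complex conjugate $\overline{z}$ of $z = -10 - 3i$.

If z = a + bi, then conjugate(z) = a - bi
conjugate(-10 - 3i) = -10 + 3i


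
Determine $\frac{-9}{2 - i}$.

Multiply numerator and denominator by conjugate (2 + i):
= (-9)(2 + i) / (2^2 + (-1)^2)
= (-18 - 9i) / 5
= -18/5 - (9/5)i


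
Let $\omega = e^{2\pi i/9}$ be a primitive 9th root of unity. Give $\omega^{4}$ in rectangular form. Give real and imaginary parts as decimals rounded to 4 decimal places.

ω^4 = e^(2πi·4/9) = e^(i·8π/9)
= cos(8π/9) + i sin(8π/9)
= -0.9397 + 0.3420i


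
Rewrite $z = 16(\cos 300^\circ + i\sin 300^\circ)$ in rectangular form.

a = r cos θ = 16 * 1/2 = 8
b = r sin θ = 16 * -sqrt(3)/2 = -8*sqrt(3)
z = 8 - 8*sqrt(3)i


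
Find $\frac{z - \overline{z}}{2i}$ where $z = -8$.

z - conjugate(z) = 2bi
(z - conjugate(z))/(2i) = 2bi/(2i) = b = 0


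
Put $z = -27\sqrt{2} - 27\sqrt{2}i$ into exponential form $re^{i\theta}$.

r = |z| = sqrt((-27*sqrt(2))^2 + (-27*sqrt(2))^2) = sqrt(1458 + 1458) = sqrt(2916) = 54
θ = arctan(b/a) = arctan(-38.1838/-38.1838) (quadrant-adjusted) = -135° = -3π/4
z = 54e^(-i*3π/4)


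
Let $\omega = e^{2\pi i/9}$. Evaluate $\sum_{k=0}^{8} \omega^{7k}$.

Let ζ = ω^7 = e^(2πi·7/9). Since 9 ∤ 7, ζ ≠ 1.
Sum = Σ_{k=0}^{8} ζ^k = (ζ^9 - 1)/(ζ - 1) = (ω^{7·9} - 1)/(ζ - 1) = (1 - 1)/(ζ - 1) = 0


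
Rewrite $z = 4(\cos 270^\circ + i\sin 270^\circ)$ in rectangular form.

a = r cos θ = 4 * 0 = 0
b = r sin θ = 4 * -1 = -4
z = -4i


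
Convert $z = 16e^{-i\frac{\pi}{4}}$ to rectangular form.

a = r cos θ = 16 * sqrt(2)/2 = 8*sqrt(2)
b = r sin θ = 16 * -sqrt(2)/2 = -8*sqrt(2)
z = 8*sqrt(2) - 8*sqrt(2)i


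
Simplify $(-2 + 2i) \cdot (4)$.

(a1*a2 - b1*b2) + (a1*b2 + b1*a2)i
= (-8 - 0) + (0 + 8)i
= -8 + 8i


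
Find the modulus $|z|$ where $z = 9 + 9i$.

|z| = sqrt(a^2 + b^2) = sqrt(9^2 + 9^2) = sqrt(162) = sqrt(162)


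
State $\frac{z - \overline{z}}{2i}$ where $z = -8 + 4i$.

z - conjugate(z) = 2bi
(z - conjugate(z))/(2i) = 2bi/(2i) = b = 4


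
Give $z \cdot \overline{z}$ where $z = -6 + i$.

z * conjugate(z) = |z|^2 = a^2 + b^2
= (-6)^2 + 1^2 = 37


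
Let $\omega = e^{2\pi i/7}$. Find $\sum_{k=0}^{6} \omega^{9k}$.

Let ζ = ω^9 = e^(2πi·9/7). Since 7 ∤ 9, ζ ≠ 1.
Sum = Σ_{k=0}^{6} ζ^k = (ζ^7 - 1)/(ζ - 1) = (ω^{9·7} - 1)/(ζ - 1) = (1 - 1)/(ζ - 1) = 0


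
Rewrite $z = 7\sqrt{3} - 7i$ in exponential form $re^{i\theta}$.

r = |z| = sqrt((7*sqrt(3))^2 + (-7)^2) = sqrt(147 + 49) = sqrt(196) = 14
θ = arctan(b/a) = arctan(-7/12.1244) (quadrant-adjusted) = -30° = -π/6
z = 14e^(-i*π/6)


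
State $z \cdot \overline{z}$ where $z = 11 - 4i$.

z * conjugate(z) = |z|^2 = a^2 + b^2
= 11^2 + (-4)^2 = 137


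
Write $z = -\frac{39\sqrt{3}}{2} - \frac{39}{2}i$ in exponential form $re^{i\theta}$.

r = |z| = sqrt((-39*sqrt(3)/2)^2 + (-39/2)^2) = sqrt(4563/4 + 1521/4) = sqrt(1521) = 39
θ = arctan(b/a) = arctan(-19.5/-33.775) (quadrant-adjusted) = -150° = -5π/6
z = 39e^(-i*5π/6)


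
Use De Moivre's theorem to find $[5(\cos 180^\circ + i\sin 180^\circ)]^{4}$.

By De Moivre: z^n = r^n(cos(nθ) + i sin(nθ))
= 5^4(cos(4*180°) + i sin(4*180°))
= 625(cos 0° + i sin 0°)
= 625


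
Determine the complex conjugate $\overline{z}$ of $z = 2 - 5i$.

If z = a + bi, then conjugate(z) = a - bi
conjugate(2 - 5i) = 2 + 5i


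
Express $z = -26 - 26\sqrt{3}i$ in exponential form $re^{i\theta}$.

r = |z| = sqrt((-26)^2 + (-26*sqrt(3))^2) = sqrt(676 + 2028) = sqrt(2704) = 52
θ = arctan(b/a) = arctan(-45.0333/-26) (quadrant-adjusted) = 240° = 4π/3
z = 52e^(i*4π/3)


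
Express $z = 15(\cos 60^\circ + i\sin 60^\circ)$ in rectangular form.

a = r cos θ = 15 * 1/2 = 15/2
b = r sin θ = 15 * sqrt(3)/2 = 15*sqrt(3)/2
z = 15/2 + (15*sqrt(3)/2)i


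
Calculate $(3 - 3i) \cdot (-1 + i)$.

(a1*a2 - b1*b2) + (a1*b2 + b1*a2)i
= (-3 - (-3)) + (3 + 3)i
= 6i


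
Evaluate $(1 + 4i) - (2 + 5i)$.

(1 - 2) + (4 - 5)i = -1 - i


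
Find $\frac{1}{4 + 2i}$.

Multiply numerator and denominator by conjugate (4 - 2i):
= (1)(4 - 2i) / (4^2 + 2^2)
= (4 - 2i) / 20
Divide through by 2: (2 - i) / 10
= 1/5 - (1/10)i


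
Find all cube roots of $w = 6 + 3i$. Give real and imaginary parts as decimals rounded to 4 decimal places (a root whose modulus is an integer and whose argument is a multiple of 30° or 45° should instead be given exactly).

|w| = sqrt(45) ≈ 6.708204, arg(w) ≈ 26.565051°
Root modulus = sqrt(45)^(1/3) ≈ 1.885973
Root arguments: θ_k = (arg(w) + 360°k)/3 for k = 0, 1, ..., 2
Compute each root as (root modulus)(cos θ_k + i sin θ_k) using full-precision intermediates, then round to 4 decimal places.
Roots: 1.8635 + 0.2903i, -1.1832 + 1.4687i, -0.6803 - 1.7590i


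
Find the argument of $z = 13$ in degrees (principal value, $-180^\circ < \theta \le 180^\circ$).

b = 0 and a > 0, so z lies on the positive real axis: θ = 0°


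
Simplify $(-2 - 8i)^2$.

(a + bi)^2 = a^2 - b^2 + 2abi
= (-2)^2 - (-8)^2 + 2*(-2)*(-8)i
= -60 + 32i


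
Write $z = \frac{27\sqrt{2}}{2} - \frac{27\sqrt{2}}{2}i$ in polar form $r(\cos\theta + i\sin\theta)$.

r = |z| = sqrt(a^2 + b^2) = sqrt((27*sqrt(2)/2)^2 + (-27*sqrt(2)/2)^2) = sqrt(729/2 + 729/2) = sqrt(729) = 27
θ = arctan(b/a) = arctan(-19.0919/19.0919) (quadrant-adjusted) = 315°
z = 27(cos 315° + i sin 315°)


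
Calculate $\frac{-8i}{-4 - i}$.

Multiply numerator and denominator by conjugate (-4 + i):
= (-8i)(-4 + i) / ((-4)^2 + (-1)^2)
= (8 + 32i) / 17
= 8/17 + (32/17)i


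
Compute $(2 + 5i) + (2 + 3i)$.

(2 + 2) + (5 + 3)i = 4 + 8i


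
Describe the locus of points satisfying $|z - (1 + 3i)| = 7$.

|z - z0| = r describes a circle centered at z0 with radius r
Here z0 = 1 + 3i and r = 7
Locus: Circle centered at (1, 3) with radius 7


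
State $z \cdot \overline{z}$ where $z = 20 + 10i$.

z * conjugate(z) = |z|^2 = a^2 + b^2
= 20^2 + 10^2 = 500


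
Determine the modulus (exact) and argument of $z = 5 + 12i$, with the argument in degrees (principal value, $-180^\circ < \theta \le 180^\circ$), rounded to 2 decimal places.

|z| = sqrt(5^2 + 12^2) = 13
arg(z) = arctan(b/a) = arctan(12/5) (quadrant-adjusted) = 67.38°


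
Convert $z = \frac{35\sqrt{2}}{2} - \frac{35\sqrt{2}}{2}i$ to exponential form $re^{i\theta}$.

r = |z| = sqrt((35*sqrt(2)/2)^2 + (-35*sqrt(2)/2)^2) = sqrt(1225/2 + 1225/2) = sqrt(1225) = 35
θ = arctan(b/a) = arctan(-24.7487/24.7487) (quadrant-adjusted) = -45° = -π/4
z = 35e^(-i*π/4)


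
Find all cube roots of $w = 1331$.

|w| = 1331, arg(w) = 0°
Root modulus = 1331^(1/3) = 11
Root arguments: θ_k = (0° + 360°k)/3 for k = 0, 1, ..., 2
Roots: 11, -11/2 + (11*sqrt(3)/2)i, -11/2 - (11*sqrt(3)/2)i


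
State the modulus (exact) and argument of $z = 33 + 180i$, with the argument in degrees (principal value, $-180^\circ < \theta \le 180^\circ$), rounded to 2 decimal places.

|z| = sqrt(33^2 + 180^2) = 183
arg(z) = arctan(b/a) = arctan(180/33) (quadrant-adjusted) = 79.61°


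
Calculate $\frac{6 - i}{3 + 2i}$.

Multiply numerator and denominator by conjugate (3 - 2i):
= (6 - i)(3 - 2i) / (3^2 + 2^2)
= (16 - 15i) / 13
= 16/13 - (15/13)i


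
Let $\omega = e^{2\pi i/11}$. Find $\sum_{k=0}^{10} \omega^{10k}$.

Let ζ = ω^10 = e^(2πi·10/11). Since 11 ∤ 10, ζ ≠ 1.
Sum = Σ_{k=0}^{10} ζ^k = (ζ^11 - 1)/(ζ - 1) = (ω^{10·11} - 1)/(ζ - 1) = (1 - 1)/(ζ - 1) = 0


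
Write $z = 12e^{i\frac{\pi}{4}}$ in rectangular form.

a = r cos θ = 12 * sqrt(2)/2 = 6*sqrt(2)
b = r sin θ = 12 * sqrt(2)/2 = 6*sqrt(2)
z = 6*sqrt(2) + 6*sqrt(2)i


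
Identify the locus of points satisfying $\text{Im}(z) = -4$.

Im(z) = y where z = x + yi; the equation y = -4 is satisfied by all points with that y-coordinate
Locus: Horizontal line y = -4


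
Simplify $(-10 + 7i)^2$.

(a + bi)^2 = a^2 - b^2 + 2abi
= (-10)^2 - 7^2 + 2*(-10)*7i
= 51 - 140i


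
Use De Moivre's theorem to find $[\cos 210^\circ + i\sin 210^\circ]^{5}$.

By De Moivre: z^n = r^n(cos(nθ) + i sin(nθ))
= 1^5(cos(5*210°) + i sin(5*210°))
= 1(cos 330° + i sin 330°)
= sqrt(3)/2 - (1/2)i


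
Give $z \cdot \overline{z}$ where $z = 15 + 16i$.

z * conjugate(z) = |z|^2 = a^2 + b^2
= 15^2 + 16^2 = 481


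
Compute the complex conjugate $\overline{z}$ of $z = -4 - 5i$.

If z = a + bi, then conjugate(z) = a - bi
conjugate(-4 - 5i) = -4 + 5i


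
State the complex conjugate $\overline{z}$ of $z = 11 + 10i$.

If z = a + bi, then conjugate(z) = a - bi
conjugate(11 + 10i) = 11 - 10i


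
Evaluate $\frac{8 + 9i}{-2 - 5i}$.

Multiply numerator and denominator by conjugate (-2 + 5i):
= (8 + 9i)(-2 + 5i) / ((-2)^2 + (-5)^2)
= (-61 + 22i) / 29
= -61/29 + (22/29)i


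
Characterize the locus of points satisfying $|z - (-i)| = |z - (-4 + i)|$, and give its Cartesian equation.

|z - z1| = |z - z2| means z is equidistant from z1 and z2,
i.e. the perpendicular bisector of the segment from (0, -1) to (-4, 1) (midpoint (-2, 0)).
With z = x + yi, square both sides:
(x - 0)^2 + (y - (-1))^2 = (x - (-4))^2 + (y - 1)^2
The x^2 and y^2 terms cancel: -8x + 4y = 17 - 1 = 16
Simplify: 2x - y = -4
Locus: Perpendicular bisector of the segment from (0, -1) to (-4, 1): the line 2x - y = -4


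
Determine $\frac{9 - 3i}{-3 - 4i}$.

Multiply numerator and denominator by conjugate (-3 + 4i):
= (9 - 3i)(-3 + 4i) / ((-3)^2 + (-4)^2)
= (-15 + 45i) / 25
Divide through by 5: (-3 + 9i) / 5
= -3/5 + (9/5)i


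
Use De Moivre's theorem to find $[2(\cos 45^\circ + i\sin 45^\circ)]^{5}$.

By De Moivre: z^n = r^n(cos(nθ) + i sin(nθ))
= 2^5(cos(5*45°) + i sin(5*45°))
= 32(cos 225° + i sin 225°)
= -16*sqrt(2) - 16*sqrt(2)i


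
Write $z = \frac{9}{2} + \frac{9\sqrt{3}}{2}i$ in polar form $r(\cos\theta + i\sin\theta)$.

r = |z| = sqrt(a^2 + b^2) = sqrt((9/2)^2 + (9*sqrt(3)/2)^2) = sqrt(81/4 + 243/4) = sqrt(81) = 9
θ = arctan(b/a) = arctan(7.7942/4.5) (quadrant-adjusted) = 60°
z = 9(cos 60° + i sin 60°)


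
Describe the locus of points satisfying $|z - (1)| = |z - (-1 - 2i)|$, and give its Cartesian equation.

|z - z1| = |z - z2| means z is equidistant from z1 and z2,
i.e. the perpendicular bisector of the segment from (1, 0) to (-1, -2) (midpoint (0, -1)).
With z = x + yi, square both sides:
(x - 1)^2 + (y - 0)^2 = (x - (-1))^2 + (y - (-2))^2
The x^2 and y^2 terms cancel: -4x + (-4)y = 5 - 1 = 4
Simplify: x + y = -1
Locus: Perpendicular bisector of the segment from (1, 0) to (-1, -2): the line x + y = -1


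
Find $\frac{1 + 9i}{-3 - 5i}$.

Multiply numerator and denominator by conjugate (-3 + 5i):
= (1 + 9i)(-3 + 5i) / ((-3)^2 + (-5)^2)
= (-48 - 22i) / 34
Divide through by 2: (-24 - 11i) / 17
= -24/17 - (11/17)i


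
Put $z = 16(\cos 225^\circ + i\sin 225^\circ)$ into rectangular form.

a = r cos θ = 16 * -sqrt(2)/2 = -8*sqrt(2)
b = r sin θ = 16 * -sqrt(2)/2 = -8*sqrt(2)
z = -8*sqrt(2) - 8*sqrt(2)i
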